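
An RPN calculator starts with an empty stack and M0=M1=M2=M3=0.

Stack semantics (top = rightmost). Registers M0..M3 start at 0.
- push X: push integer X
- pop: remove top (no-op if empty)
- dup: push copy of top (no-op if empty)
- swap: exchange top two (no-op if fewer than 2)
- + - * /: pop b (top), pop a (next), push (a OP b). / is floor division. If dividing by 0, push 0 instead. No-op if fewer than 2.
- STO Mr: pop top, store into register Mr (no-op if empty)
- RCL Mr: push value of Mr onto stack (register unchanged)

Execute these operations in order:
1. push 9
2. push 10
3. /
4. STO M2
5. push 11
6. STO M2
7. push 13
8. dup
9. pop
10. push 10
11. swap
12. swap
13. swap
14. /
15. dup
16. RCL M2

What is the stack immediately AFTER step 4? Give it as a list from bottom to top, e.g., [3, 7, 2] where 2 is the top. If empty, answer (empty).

After op 1 (push 9): stack=[9] mem=[0,0,0,0]
After op 2 (push 10): stack=[9,10] mem=[0,0,0,0]
After op 3 (/): stack=[0] mem=[0,0,0,0]
After op 4 (STO M2): stack=[empty] mem=[0,0,0,0]

(empty)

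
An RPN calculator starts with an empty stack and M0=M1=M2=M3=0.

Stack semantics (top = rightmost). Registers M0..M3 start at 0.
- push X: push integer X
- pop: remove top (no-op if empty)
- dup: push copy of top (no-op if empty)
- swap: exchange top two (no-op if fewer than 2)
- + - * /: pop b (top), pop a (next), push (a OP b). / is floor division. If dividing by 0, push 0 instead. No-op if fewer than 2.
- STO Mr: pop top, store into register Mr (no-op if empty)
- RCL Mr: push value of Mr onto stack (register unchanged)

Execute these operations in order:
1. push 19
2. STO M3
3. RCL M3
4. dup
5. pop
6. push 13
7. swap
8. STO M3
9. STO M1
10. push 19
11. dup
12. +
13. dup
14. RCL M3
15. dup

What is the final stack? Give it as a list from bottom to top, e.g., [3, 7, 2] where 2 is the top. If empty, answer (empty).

After op 1 (push 19): stack=[19] mem=[0,0,0,0]
After op 2 (STO M3): stack=[empty] mem=[0,0,0,19]
After op 3 (RCL M3): stack=[19] mem=[0,0,0,19]
After op 4 (dup): stack=[19,19] mem=[0,0,0,19]
After op 5 (pop): stack=[19] mem=[0,0,0,19]
After op 6 (push 13): stack=[19,13] mem=[0,0,0,19]
After op 7 (swap): stack=[13,19] mem=[0,0,0,19]
After op 8 (STO M3): stack=[13] mem=[0,0,0,19]
After op 9 (STO M1): stack=[empty] mem=[0,13,0,19]
After op 10 (push 19): stack=[19] mem=[0,13,0,19]
After op 11 (dup): stack=[19,19] mem=[0,13,0,19]
After op 12 (+): stack=[38] mem=[0,13,0,19]
After op 13 (dup): stack=[38,38] mem=[0,13,0,19]
After op 14 (RCL M3): stack=[38,38,19] mem=[0,13,0,19]
After op 15 (dup): stack=[38,38,19,19] mem=[0,13,0,19]

Answer: [38, 38, 19, 19]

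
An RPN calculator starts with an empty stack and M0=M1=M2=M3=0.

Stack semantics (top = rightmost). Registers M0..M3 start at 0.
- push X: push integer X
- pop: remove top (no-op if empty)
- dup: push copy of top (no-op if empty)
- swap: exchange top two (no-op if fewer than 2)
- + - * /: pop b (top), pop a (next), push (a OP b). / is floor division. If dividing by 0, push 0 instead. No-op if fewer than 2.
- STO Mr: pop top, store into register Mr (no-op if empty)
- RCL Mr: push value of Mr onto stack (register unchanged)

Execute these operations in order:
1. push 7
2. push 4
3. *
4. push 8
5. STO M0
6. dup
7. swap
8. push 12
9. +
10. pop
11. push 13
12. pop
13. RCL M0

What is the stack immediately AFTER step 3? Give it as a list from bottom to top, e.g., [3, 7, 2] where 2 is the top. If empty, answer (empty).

After op 1 (push 7): stack=[7] mem=[0,0,0,0]
After op 2 (push 4): stack=[7,4] mem=[0,0,0,0]
After op 3 (*): stack=[28] mem=[0,0,0,0]

[28]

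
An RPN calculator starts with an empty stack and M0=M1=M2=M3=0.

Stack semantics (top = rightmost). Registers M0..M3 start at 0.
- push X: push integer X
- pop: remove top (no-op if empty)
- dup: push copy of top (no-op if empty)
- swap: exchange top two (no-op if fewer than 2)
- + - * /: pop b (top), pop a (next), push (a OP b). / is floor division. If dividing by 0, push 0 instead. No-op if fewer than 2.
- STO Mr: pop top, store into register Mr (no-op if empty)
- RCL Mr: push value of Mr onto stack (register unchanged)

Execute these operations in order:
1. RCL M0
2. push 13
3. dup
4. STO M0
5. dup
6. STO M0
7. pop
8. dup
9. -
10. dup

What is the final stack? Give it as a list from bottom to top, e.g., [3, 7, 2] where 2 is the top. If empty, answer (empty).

Answer: [0, 0]

Derivation:
After op 1 (RCL M0): stack=[0] mem=[0,0,0,0]
After op 2 (push 13): stack=[0,13] mem=[0,0,0,0]
After op 3 (dup): stack=[0,13,13] mem=[0,0,0,0]
After op 4 (STO M0): stack=[0,13] mem=[13,0,0,0]
After op 5 (dup): stack=[0,13,13] mem=[13,0,0,0]
After op 6 (STO M0): stack=[0,13] mem=[13,0,0,0]
After op 7 (pop): stack=[0] mem=[13,0,0,0]
After op 8 (dup): stack=[0,0] mem=[13,0,0,0]
After op 9 (-): stack=[0] mem=[13,0,0,0]
After op 10 (dup): stack=[0,0] mem=[13,0,0,0]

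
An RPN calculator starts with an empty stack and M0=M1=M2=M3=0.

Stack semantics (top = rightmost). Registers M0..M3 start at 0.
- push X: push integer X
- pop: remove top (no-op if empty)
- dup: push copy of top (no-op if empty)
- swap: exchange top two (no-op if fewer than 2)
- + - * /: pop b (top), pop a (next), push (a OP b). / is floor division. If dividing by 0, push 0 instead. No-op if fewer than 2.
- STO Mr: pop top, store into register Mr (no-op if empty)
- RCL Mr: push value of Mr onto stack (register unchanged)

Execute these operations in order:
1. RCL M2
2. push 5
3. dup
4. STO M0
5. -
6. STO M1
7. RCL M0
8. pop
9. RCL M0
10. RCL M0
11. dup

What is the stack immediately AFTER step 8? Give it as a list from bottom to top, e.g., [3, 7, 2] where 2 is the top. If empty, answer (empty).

After op 1 (RCL M2): stack=[0] mem=[0,0,0,0]
After op 2 (push 5): stack=[0,5] mem=[0,0,0,0]
After op 3 (dup): stack=[0,5,5] mem=[0,0,0,0]
After op 4 (STO M0): stack=[0,5] mem=[5,0,0,0]
After op 5 (-): stack=[-5] mem=[5,0,0,0]
After op 6 (STO M1): stack=[empty] mem=[5,-5,0,0]
After op 7 (RCL M0): stack=[5] mem=[5,-5,0,0]
After op 8 (pop): stack=[empty] mem=[5,-5,0,0]

(empty)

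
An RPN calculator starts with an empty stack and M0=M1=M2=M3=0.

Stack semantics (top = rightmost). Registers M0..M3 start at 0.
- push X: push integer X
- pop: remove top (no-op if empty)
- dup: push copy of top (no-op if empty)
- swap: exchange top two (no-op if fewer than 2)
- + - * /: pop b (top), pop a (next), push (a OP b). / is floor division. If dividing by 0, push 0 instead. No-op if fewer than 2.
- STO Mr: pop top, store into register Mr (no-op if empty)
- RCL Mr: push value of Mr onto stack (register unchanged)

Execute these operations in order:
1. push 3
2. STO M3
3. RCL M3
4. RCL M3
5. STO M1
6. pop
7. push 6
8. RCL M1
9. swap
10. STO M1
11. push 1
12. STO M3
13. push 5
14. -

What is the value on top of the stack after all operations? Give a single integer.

After op 1 (push 3): stack=[3] mem=[0,0,0,0]
After op 2 (STO M3): stack=[empty] mem=[0,0,0,3]
After op 3 (RCL M3): stack=[3] mem=[0,0,0,3]
After op 4 (RCL M3): stack=[3,3] mem=[0,0,0,3]
After op 5 (STO M1): stack=[3] mem=[0,3,0,3]
After op 6 (pop): stack=[empty] mem=[0,3,0,3]
After op 7 (push 6): stack=[6] mem=[0,3,0,3]
After op 8 (RCL M1): stack=[6,3] mem=[0,3,0,3]
After op 9 (swap): stack=[3,6] mem=[0,3,0,3]
After op 10 (STO M1): stack=[3] mem=[0,6,0,3]
After op 11 (push 1): stack=[3,1] mem=[0,6,0,3]
After op 12 (STO M3): stack=[3] mem=[0,6,0,1]
After op 13 (push 5): stack=[3,5] mem=[0,6,0,1]
After op 14 (-): stack=[-2] mem=[0,6,0,1]

Answer: -2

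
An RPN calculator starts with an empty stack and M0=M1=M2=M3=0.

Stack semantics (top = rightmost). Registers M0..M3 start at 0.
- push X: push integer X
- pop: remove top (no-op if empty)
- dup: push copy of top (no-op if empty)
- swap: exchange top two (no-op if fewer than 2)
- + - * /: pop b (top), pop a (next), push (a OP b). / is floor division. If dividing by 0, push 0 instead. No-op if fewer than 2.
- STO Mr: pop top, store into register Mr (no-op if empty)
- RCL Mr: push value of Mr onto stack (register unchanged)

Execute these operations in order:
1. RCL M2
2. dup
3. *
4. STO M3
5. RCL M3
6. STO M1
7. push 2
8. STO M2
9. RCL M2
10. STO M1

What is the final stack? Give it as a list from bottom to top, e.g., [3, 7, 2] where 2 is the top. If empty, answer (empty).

Answer: (empty)

Derivation:
After op 1 (RCL M2): stack=[0] mem=[0,0,0,0]
After op 2 (dup): stack=[0,0] mem=[0,0,0,0]
After op 3 (*): stack=[0] mem=[0,0,0,0]
After op 4 (STO M3): stack=[empty] mem=[0,0,0,0]
After op 5 (RCL M3): stack=[0] mem=[0,0,0,0]
After op 6 (STO M1): stack=[empty] mem=[0,0,0,0]
After op 7 (push 2): stack=[2] mem=[0,0,0,0]
After op 8 (STO M2): stack=[empty] mem=[0,0,2,0]
After op 9 (RCL M2): stack=[2] mem=[0,0,2,0]
After op 10 (STO M1): stack=[empty] mem=[0,2,2,0]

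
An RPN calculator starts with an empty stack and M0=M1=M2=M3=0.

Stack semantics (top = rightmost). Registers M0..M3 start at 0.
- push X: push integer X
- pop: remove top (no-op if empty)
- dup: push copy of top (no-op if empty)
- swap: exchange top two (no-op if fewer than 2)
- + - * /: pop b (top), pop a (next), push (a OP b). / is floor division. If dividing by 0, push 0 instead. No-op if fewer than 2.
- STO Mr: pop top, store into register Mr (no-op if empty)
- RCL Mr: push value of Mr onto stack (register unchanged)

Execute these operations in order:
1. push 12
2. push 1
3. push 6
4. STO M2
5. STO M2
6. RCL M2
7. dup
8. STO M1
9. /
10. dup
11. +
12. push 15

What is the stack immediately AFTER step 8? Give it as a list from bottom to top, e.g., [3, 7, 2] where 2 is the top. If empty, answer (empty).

After op 1 (push 12): stack=[12] mem=[0,0,0,0]
After op 2 (push 1): stack=[12,1] mem=[0,0,0,0]
After op 3 (push 6): stack=[12,1,6] mem=[0,0,0,0]
After op 4 (STO M2): stack=[12,1] mem=[0,0,6,0]
After op 5 (STO M2): stack=[12] mem=[0,0,1,0]
After op 6 (RCL M2): stack=[12,1] mem=[0,0,1,0]
After op 7 (dup): stack=[12,1,1] mem=[0,0,1,0]
After op 8 (STO M1): stack=[12,1] mem=[0,1,1,0]

[12, 1]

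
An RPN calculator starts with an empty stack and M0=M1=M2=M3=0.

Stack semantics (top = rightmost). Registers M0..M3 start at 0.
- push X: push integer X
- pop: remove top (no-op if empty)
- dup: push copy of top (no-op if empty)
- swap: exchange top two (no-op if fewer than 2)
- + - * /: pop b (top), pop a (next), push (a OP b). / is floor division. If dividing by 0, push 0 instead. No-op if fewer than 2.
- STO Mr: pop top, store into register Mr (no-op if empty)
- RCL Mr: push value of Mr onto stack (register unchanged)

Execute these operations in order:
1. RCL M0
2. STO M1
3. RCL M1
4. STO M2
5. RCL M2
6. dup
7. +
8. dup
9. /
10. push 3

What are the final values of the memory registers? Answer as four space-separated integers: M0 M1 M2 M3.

After op 1 (RCL M0): stack=[0] mem=[0,0,0,0]
After op 2 (STO M1): stack=[empty] mem=[0,0,0,0]
After op 3 (RCL M1): stack=[0] mem=[0,0,0,0]
After op 4 (STO M2): stack=[empty] mem=[0,0,0,0]
After op 5 (RCL M2): stack=[0] mem=[0,0,0,0]
After op 6 (dup): stack=[0,0] mem=[0,0,0,0]
After op 7 (+): stack=[0] mem=[0,0,0,0]
After op 8 (dup): stack=[0,0] mem=[0,0,0,0]
After op 9 (/): stack=[0] mem=[0,0,0,0]
After op 10 (push 3): stack=[0,3] mem=[0,0,0,0]

Answer: 0 0 0 0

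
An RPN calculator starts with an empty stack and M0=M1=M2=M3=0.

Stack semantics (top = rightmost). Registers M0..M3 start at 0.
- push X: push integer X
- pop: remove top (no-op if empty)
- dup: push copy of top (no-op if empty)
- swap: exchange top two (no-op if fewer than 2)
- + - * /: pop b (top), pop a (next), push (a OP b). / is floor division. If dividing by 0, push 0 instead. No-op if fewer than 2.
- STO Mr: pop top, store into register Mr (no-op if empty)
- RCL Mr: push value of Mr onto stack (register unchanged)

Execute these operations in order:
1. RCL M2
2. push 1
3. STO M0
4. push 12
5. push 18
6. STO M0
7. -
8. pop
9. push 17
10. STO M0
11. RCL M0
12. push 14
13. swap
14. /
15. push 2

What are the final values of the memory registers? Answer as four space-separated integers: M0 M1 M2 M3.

Answer: 17 0 0 0

Derivation:
After op 1 (RCL M2): stack=[0] mem=[0,0,0,0]
After op 2 (push 1): stack=[0,1] mem=[0,0,0,0]
After op 3 (STO M0): stack=[0] mem=[1,0,0,0]
After op 4 (push 12): stack=[0,12] mem=[1,0,0,0]
After op 5 (push 18): stack=[0,12,18] mem=[1,0,0,0]
After op 6 (STO M0): stack=[0,12] mem=[18,0,0,0]
After op 7 (-): stack=[-12] mem=[18,0,0,0]
After op 8 (pop): stack=[empty] mem=[18,0,0,0]
After op 9 (push 17): stack=[17] mem=[18,0,0,0]
After op 10 (STO M0): stack=[empty] mem=[17,0,0,0]
After op 11 (RCL M0): stack=[17] mem=[17,0,0,0]
After op 12 (push 14): stack=[17,14] mem=[17,0,0,0]
After op 13 (swap): stack=[14,17] mem=[17,0,0,0]
After op 14 (/): stack=[0] mem=[17,0,0,0]
After op 15 (push 2): stack=[0,2] mem=[17,0,0,0]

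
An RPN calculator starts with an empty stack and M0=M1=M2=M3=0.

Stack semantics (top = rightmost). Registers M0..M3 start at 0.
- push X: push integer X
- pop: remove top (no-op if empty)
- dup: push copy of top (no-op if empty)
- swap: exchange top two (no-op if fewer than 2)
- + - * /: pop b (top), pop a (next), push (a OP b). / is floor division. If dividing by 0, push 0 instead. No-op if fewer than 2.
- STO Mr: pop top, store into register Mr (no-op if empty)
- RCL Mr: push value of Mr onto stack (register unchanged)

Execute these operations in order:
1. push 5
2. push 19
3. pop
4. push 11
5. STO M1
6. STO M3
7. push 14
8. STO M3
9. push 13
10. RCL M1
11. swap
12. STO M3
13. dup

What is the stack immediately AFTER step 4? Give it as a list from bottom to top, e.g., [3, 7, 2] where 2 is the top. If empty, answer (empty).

After op 1 (push 5): stack=[5] mem=[0,0,0,0]
After op 2 (push 19): stack=[5,19] mem=[0,0,0,0]
After op 3 (pop): stack=[5] mem=[0,0,0,0]
After op 4 (push 11): stack=[5,11] mem=[0,0,0,0]

[5, 11]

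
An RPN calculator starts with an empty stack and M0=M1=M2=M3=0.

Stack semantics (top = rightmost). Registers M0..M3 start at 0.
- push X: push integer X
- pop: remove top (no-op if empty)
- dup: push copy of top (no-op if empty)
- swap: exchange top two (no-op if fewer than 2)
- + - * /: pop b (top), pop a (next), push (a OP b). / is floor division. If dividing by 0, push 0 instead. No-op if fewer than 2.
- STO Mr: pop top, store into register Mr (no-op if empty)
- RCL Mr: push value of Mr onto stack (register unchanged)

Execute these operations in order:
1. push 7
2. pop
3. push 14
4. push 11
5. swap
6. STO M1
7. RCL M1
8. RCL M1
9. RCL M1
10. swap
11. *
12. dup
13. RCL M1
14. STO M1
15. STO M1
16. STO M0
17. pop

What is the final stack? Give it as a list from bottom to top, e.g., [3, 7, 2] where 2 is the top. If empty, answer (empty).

Answer: [11]

Derivation:
After op 1 (push 7): stack=[7] mem=[0,0,0,0]
After op 2 (pop): stack=[empty] mem=[0,0,0,0]
After op 3 (push 14): stack=[14] mem=[0,0,0,0]
After op 4 (push 11): stack=[14,11] mem=[0,0,0,0]
After op 5 (swap): stack=[11,14] mem=[0,0,0,0]
After op 6 (STO M1): stack=[11] mem=[0,14,0,0]
After op 7 (RCL M1): stack=[11,14] mem=[0,14,0,0]
After op 8 (RCL M1): stack=[11,14,14] mem=[0,14,0,0]
After op 9 (RCL M1): stack=[11,14,14,14] mem=[0,14,0,0]
After op 10 (swap): stack=[11,14,14,14] mem=[0,14,0,0]
After op 11 (*): stack=[11,14,196] mem=[0,14,0,0]
After op 12 (dup): stack=[11,14,196,196] mem=[0,14,0,0]
After op 13 (RCL M1): stack=[11,14,196,196,14] mem=[0,14,0,0]
After op 14 (STO M1): stack=[11,14,196,196] mem=[0,14,0,0]
After op 15 (STO M1): stack=[11,14,196] mem=[0,196,0,0]
After op 16 (STO M0): stack=[11,14] mem=[196,196,0,0]
After op 17 (pop): stack=[11] mem=[196,196,0,0]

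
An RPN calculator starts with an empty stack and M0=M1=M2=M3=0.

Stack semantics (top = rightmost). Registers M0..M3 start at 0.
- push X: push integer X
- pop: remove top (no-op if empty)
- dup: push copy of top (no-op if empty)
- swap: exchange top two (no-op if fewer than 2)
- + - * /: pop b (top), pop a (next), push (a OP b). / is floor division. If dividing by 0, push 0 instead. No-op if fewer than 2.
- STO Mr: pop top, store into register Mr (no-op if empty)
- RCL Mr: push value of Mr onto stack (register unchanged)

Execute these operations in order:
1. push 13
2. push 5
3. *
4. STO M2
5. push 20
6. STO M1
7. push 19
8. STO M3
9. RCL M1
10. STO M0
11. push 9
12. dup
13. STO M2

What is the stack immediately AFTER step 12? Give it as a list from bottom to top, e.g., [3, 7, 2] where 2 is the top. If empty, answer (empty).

After op 1 (push 13): stack=[13] mem=[0,0,0,0]
After op 2 (push 5): stack=[13,5] mem=[0,0,0,0]
After op 3 (*): stack=[65] mem=[0,0,0,0]
After op 4 (STO M2): stack=[empty] mem=[0,0,65,0]
After op 5 (push 20): stack=[20] mem=[0,0,65,0]
After op 6 (STO M1): stack=[empty] mem=[0,20,65,0]
After op 7 (push 19): stack=[19] mem=[0,20,65,0]
After op 8 (STO M3): stack=[empty] mem=[0,20,65,19]
After op 9 (RCL M1): stack=[20] mem=[0,20,65,19]
After op 10 (STO M0): stack=[empty] mem=[20,20,65,19]
After op 11 (push 9): stack=[9] mem=[20,20,65,19]
After op 12 (dup): stack=[9,9] mem=[20,20,65,19]

[9, 9]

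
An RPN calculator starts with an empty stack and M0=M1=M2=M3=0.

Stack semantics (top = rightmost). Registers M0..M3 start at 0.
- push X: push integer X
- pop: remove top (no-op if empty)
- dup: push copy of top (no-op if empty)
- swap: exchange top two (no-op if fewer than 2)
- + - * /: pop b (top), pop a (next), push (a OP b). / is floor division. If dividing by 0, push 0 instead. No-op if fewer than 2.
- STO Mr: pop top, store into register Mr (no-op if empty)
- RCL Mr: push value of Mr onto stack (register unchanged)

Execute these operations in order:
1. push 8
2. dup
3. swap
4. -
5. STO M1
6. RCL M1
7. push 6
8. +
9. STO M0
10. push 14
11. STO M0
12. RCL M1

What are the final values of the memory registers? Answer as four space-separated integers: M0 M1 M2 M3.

Answer: 14 0 0 0

Derivation:
After op 1 (push 8): stack=[8] mem=[0,0,0,0]
After op 2 (dup): stack=[8,8] mem=[0,0,0,0]
After op 3 (swap): stack=[8,8] mem=[0,0,0,0]
After op 4 (-): stack=[0] mem=[0,0,0,0]
After op 5 (STO M1): stack=[empty] mem=[0,0,0,0]
After op 6 (RCL M1): stack=[0] mem=[0,0,0,0]
After op 7 (push 6): stack=[0,6] mem=[0,0,0,0]
After op 8 (+): stack=[6] mem=[0,0,0,0]
After op 9 (STO M0): stack=[empty] mem=[6,0,0,0]
After op 10 (push 14): stack=[14] mem=[6,0,0,0]
After op 11 (STO M0): stack=[empty] mem=[14,0,0,0]
After op 12 (RCL M1): stack=[0] mem=[14,0,0,0]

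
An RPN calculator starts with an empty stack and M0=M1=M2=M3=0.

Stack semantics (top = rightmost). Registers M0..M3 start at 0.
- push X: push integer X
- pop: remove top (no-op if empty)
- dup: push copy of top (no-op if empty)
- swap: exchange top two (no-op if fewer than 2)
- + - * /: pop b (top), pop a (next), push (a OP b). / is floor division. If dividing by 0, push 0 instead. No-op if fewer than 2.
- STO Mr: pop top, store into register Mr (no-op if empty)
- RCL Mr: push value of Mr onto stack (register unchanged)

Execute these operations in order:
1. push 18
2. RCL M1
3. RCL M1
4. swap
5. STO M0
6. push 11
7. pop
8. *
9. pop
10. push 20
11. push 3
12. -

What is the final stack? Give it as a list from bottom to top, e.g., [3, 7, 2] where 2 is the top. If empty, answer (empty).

After op 1 (push 18): stack=[18] mem=[0,0,0,0]
After op 2 (RCL M1): stack=[18,0] mem=[0,0,0,0]
After op 3 (RCL M1): stack=[18,0,0] mem=[0,0,0,0]
After op 4 (swap): stack=[18,0,0] mem=[0,0,0,0]
After op 5 (STO M0): stack=[18,0] mem=[0,0,0,0]
After op 6 (push 11): stack=[18,0,11] mem=[0,0,0,0]
After op 7 (pop): stack=[18,0] mem=[0,0,0,0]
After op 8 (*): stack=[0] mem=[0,0,0,0]
After op 9 (pop): stack=[empty] mem=[0,0,0,0]
After op 10 (push 20): stack=[20] mem=[0,0,0,0]
After op 11 (push 3): stack=[20,3] mem=[0,0,0,0]
After op 12 (-): stack=[17] mem=[0,0,0,0]

Answer: [17]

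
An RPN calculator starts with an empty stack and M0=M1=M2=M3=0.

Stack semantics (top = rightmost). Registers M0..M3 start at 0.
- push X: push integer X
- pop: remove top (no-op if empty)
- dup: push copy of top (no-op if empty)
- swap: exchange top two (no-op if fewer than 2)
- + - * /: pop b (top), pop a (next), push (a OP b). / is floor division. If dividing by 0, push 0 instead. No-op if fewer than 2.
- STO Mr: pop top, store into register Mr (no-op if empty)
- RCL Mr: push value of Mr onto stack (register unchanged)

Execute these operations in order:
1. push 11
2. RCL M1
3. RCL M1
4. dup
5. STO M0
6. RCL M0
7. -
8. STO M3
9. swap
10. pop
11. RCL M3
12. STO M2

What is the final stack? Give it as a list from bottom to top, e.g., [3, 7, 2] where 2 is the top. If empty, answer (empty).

Answer: [0]

Derivation:
After op 1 (push 11): stack=[11] mem=[0,0,0,0]
After op 2 (RCL M1): stack=[11,0] mem=[0,0,0,0]
After op 3 (RCL M1): stack=[11,0,0] mem=[0,0,0,0]
After op 4 (dup): stack=[11,0,0,0] mem=[0,0,0,0]
After op 5 (STO M0): stack=[11,0,0] mem=[0,0,0,0]
After op 6 (RCL M0): stack=[11,0,0,0] mem=[0,0,0,0]
After op 7 (-): stack=[11,0,0] mem=[0,0,0,0]
After op 8 (STO M3): stack=[11,0] mem=[0,0,0,0]
After op 9 (swap): stack=[0,11] mem=[0,0,0,0]
After op 10 (pop): stack=[0] mem=[0,0,0,0]
After op 11 (RCL M3): stack=[0,0] mem=[0,0,0,0]
After op 12 (STO M2): stack=[0] mem=[0,0,0,0]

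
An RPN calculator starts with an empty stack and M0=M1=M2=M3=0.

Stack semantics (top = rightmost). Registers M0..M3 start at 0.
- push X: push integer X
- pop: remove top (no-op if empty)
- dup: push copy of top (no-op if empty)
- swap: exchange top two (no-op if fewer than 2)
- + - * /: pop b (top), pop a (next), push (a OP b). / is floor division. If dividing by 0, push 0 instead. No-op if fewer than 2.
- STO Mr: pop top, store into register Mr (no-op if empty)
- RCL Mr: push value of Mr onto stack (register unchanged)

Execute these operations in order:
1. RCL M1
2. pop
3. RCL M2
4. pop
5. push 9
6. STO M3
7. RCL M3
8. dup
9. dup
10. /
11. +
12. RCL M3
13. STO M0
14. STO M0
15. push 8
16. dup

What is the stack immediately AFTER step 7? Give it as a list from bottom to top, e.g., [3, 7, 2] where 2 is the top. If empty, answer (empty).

After op 1 (RCL M1): stack=[0] mem=[0,0,0,0]
After op 2 (pop): stack=[empty] mem=[0,0,0,0]
After op 3 (RCL M2): stack=[0] mem=[0,0,0,0]
After op 4 (pop): stack=[empty] mem=[0,0,0,0]
After op 5 (push 9): stack=[9] mem=[0,0,0,0]
After op 6 (STO M3): stack=[empty] mem=[0,0,0,9]
After op 7 (RCL M3): stack=[9] mem=[0,0,0,9]

[9]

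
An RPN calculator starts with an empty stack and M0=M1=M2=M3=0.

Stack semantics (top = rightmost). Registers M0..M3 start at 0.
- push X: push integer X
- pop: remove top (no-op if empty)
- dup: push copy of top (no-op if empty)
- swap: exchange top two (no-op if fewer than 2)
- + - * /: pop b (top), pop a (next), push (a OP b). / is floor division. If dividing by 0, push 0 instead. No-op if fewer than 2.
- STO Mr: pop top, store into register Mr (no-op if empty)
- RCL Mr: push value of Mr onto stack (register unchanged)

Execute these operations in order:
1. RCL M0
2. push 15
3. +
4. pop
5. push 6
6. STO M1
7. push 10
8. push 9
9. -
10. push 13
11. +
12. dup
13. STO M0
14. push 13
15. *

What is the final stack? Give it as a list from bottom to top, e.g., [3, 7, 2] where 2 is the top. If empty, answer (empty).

Answer: [182]

Derivation:
After op 1 (RCL M0): stack=[0] mem=[0,0,0,0]
After op 2 (push 15): stack=[0,15] mem=[0,0,0,0]
After op 3 (+): stack=[15] mem=[0,0,0,0]
After op 4 (pop): stack=[empty] mem=[0,0,0,0]
After op 5 (push 6): stack=[6] mem=[0,0,0,0]
After op 6 (STO M1): stack=[empty] mem=[0,6,0,0]
After op 7 (push 10): stack=[10] mem=[0,6,0,0]
After op 8 (push 9): stack=[10,9] mem=[0,6,0,0]
After op 9 (-): stack=[1] mem=[0,6,0,0]
After op 10 (push 13): stack=[1,13] mem=[0,6,0,0]
After op 11 (+): stack=[14] mem=[0,6,0,0]
After op 12 (dup): stack=[14,14] mem=[0,6,0,0]
After op 13 (STO M0): stack=[14] mem=[14,6,0,0]
After op 14 (push 13): stack=[14,13] mem=[14,6,0,0]
After op 15 (*): stack=[182] mem=[14,6,0,0]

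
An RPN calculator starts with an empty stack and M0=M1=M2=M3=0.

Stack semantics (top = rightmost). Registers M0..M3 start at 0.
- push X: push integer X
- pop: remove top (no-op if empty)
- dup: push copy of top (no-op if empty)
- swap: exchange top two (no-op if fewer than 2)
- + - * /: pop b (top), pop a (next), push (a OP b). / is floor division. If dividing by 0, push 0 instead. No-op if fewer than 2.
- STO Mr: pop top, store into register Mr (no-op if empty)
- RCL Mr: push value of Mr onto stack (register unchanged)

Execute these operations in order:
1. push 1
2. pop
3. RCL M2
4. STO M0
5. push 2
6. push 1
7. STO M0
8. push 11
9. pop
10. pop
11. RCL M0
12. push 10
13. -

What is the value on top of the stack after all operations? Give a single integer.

Answer: -9

Derivation:
After op 1 (push 1): stack=[1] mem=[0,0,0,0]
After op 2 (pop): stack=[empty] mem=[0,0,0,0]
After op 3 (RCL M2): stack=[0] mem=[0,0,0,0]
After op 4 (STO M0): stack=[empty] mem=[0,0,0,0]
After op 5 (push 2): stack=[2] mem=[0,0,0,0]
After op 6 (push 1): stack=[2,1] mem=[0,0,0,0]
After op 7 (STO M0): stack=[2] mem=[1,0,0,0]
After op 8 (push 11): stack=[2,11] mem=[1,0,0,0]
After op 9 (pop): stack=[2] mem=[1,0,0,0]
After op 10 (pop): stack=[empty] mem=[1,0,0,0]
After op 11 (RCL M0): stack=[1] mem=[1,0,0,0]
After op 12 (push 10): stack=[1,10] mem=[1,0,0,0]
After op 13 (-): stack=[-9] mem=[1,0,0,0]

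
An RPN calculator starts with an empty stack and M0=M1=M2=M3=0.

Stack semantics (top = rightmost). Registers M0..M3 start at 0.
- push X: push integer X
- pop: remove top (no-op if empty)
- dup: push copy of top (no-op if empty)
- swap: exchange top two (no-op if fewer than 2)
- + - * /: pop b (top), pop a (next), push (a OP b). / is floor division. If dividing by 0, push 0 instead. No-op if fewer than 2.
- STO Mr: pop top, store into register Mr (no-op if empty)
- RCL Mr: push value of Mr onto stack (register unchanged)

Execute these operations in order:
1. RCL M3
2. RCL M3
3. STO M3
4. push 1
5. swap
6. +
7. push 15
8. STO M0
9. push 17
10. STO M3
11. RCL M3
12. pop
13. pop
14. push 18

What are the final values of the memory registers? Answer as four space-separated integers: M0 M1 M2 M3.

After op 1 (RCL M3): stack=[0] mem=[0,0,0,0]
After op 2 (RCL M3): stack=[0,0] mem=[0,0,0,0]
After op 3 (STO M3): stack=[0] mem=[0,0,0,0]
After op 4 (push 1): stack=[0,1] mem=[0,0,0,0]
After op 5 (swap): stack=[1,0] mem=[0,0,0,0]
After op 6 (+): stack=[1] mem=[0,0,0,0]
After op 7 (push 15): stack=[1,15] mem=[0,0,0,0]
After op 8 (STO M0): stack=[1] mem=[15,0,0,0]
After op 9 (push 17): stack=[1,17] mem=[15,0,0,0]
After op 10 (STO M3): stack=[1] mem=[15,0,0,17]
After op 11 (RCL M3): stack=[1,17] mem=[15,0,0,17]
After op 12 (pop): stack=[1] mem=[15,0,0,17]
After op 13 (pop): stack=[empty] mem=[15,0,0,17]
After op 14 (push 18): stack=[18] mem=[15,0,0,17]

Answer: 15 0 0 17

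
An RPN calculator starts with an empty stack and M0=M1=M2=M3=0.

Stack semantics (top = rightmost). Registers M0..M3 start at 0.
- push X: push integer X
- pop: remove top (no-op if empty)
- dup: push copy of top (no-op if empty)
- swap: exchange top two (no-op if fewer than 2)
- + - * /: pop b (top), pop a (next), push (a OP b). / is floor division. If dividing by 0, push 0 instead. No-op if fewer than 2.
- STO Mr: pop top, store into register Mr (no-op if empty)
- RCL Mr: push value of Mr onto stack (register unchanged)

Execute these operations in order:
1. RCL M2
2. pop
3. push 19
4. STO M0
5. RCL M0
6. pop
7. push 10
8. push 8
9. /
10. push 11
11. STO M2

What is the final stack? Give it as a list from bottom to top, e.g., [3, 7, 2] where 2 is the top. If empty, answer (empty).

After op 1 (RCL M2): stack=[0] mem=[0,0,0,0]
After op 2 (pop): stack=[empty] mem=[0,0,0,0]
After op 3 (push 19): stack=[19] mem=[0,0,0,0]
After op 4 (STO M0): stack=[empty] mem=[19,0,0,0]
After op 5 (RCL M0): stack=[19] mem=[19,0,0,0]
After op 6 (pop): stack=[empty] mem=[19,0,0,0]
After op 7 (push 10): stack=[10] mem=[19,0,0,0]
After op 8 (push 8): stack=[10,8] mem=[19,0,0,0]
After op 9 (/): stack=[1] mem=[19,0,0,0]
After op 10 (push 11): stack=[1,11] mem=[19,0,0,0]
After op 11 (STO M2): stack=[1] mem=[19,0,11,0]

Answer: [1]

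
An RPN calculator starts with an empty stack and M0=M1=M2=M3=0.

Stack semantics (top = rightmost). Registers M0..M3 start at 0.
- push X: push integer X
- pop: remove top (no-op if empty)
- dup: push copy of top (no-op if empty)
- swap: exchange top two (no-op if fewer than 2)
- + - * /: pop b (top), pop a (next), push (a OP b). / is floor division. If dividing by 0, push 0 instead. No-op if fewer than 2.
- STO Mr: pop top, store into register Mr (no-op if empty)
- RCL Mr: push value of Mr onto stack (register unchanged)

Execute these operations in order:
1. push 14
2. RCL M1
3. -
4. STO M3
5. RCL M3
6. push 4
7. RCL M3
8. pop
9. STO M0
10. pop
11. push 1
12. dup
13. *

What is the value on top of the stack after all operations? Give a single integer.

After op 1 (push 14): stack=[14] mem=[0,0,0,0]
After op 2 (RCL M1): stack=[14,0] mem=[0,0,0,0]
After op 3 (-): stack=[14] mem=[0,0,0,0]
After op 4 (STO M3): stack=[empty] mem=[0,0,0,14]
After op 5 (RCL M3): stack=[14] mem=[0,0,0,14]
After op 6 (push 4): stack=[14,4] mem=[0,0,0,14]
After op 7 (RCL M3): stack=[14,4,14] mem=[0,0,0,14]
After op 8 (pop): stack=[14,4] mem=[0,0,0,14]
After op 9 (STO M0): stack=[14] mem=[4,0,0,14]
After op 10 (pop): stack=[empty] mem=[4,0,0,14]
After op 11 (push 1): stack=[1] mem=[4,0,0,14]
After op 12 (dup): stack=[1,1] mem=[4,0,0,14]
After op 13 (*): stack=[1] mem=[4,0,0,14]

Answer: 1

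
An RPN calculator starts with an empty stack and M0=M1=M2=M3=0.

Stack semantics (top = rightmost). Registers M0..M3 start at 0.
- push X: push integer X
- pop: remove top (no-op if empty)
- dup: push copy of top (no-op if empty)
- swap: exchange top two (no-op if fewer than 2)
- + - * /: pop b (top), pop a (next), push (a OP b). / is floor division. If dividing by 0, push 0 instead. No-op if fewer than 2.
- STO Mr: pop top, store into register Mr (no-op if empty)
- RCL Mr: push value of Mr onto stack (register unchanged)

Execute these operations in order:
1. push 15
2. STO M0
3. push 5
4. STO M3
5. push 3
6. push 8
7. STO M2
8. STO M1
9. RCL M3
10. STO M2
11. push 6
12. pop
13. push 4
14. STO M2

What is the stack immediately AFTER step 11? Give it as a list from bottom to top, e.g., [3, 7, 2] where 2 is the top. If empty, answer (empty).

After op 1 (push 15): stack=[15] mem=[0,0,0,0]
After op 2 (STO M0): stack=[empty] mem=[15,0,0,0]
After op 3 (push 5): stack=[5] mem=[15,0,0,0]
After op 4 (STO M3): stack=[empty] mem=[15,0,0,5]
After op 5 (push 3): stack=[3] mem=[15,0,0,5]
After op 6 (push 8): stack=[3,8] mem=[15,0,0,5]
After op 7 (STO M2): stack=[3] mem=[15,0,8,5]
After op 8 (STO M1): stack=[empty] mem=[15,3,8,5]
After op 9 (RCL M3): stack=[5] mem=[15,3,8,5]
After op 10 (STO M2): stack=[empty] mem=[15,3,5,5]
After op 11 (push 6): stack=[6] mem=[15,3,5,5]

[6]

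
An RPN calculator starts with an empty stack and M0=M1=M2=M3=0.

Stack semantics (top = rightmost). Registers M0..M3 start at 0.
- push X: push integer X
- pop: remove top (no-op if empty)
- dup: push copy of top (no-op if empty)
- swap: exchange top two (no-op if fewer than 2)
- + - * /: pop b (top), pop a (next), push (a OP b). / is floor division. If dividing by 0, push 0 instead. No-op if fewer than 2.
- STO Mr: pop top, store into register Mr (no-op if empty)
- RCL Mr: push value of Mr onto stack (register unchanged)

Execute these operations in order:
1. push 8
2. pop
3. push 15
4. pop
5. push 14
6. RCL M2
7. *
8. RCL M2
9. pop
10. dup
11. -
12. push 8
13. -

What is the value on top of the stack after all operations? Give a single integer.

Answer: -8

Derivation:
After op 1 (push 8): stack=[8] mem=[0,0,0,0]
After op 2 (pop): stack=[empty] mem=[0,0,0,0]
After op 3 (push 15): stack=[15] mem=[0,0,0,0]
After op 4 (pop): stack=[empty] mem=[0,0,0,0]
After op 5 (push 14): stack=[14] mem=[0,0,0,0]
After op 6 (RCL M2): stack=[14,0] mem=[0,0,0,0]
After op 7 (*): stack=[0] mem=[0,0,0,0]
After op 8 (RCL M2): stack=[0,0] mem=[0,0,0,0]
After op 9 (pop): stack=[0] mem=[0,0,0,0]
After op 10 (dup): stack=[0,0] mem=[0,0,0,0]
After op 11 (-): stack=[0] mem=[0,0,0,0]
After op 12 (push 8): stack=[0,8] mem=[0,0,0,0]
After op 13 (-): stack=[-8] mem=[0,0,0,0]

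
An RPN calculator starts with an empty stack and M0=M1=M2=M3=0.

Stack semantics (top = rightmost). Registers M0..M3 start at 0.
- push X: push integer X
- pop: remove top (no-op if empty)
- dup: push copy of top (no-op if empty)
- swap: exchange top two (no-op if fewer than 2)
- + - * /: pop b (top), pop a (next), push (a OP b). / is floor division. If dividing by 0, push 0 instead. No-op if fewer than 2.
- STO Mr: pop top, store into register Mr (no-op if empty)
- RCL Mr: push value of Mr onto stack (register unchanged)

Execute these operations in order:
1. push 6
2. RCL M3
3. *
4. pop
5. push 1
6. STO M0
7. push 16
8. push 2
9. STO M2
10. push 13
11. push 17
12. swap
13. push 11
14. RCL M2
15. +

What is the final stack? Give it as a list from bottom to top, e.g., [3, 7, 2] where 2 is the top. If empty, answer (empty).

After op 1 (push 6): stack=[6] mem=[0,0,0,0]
After op 2 (RCL M3): stack=[6,0] mem=[0,0,0,0]
After op 3 (*): stack=[0] mem=[0,0,0,0]
After op 4 (pop): stack=[empty] mem=[0,0,0,0]
After op 5 (push 1): stack=[1] mem=[0,0,0,0]
After op 6 (STO M0): stack=[empty] mem=[1,0,0,0]
After op 7 (push 16): stack=[16] mem=[1,0,0,0]
After op 8 (push 2): stack=[16,2] mem=[1,0,0,0]
After op 9 (STO M2): stack=[16] mem=[1,0,2,0]
After op 10 (push 13): stack=[16,13] mem=[1,0,2,0]
After op 11 (push 17): stack=[16,13,17] mem=[1,0,2,0]
After op 12 (swap): stack=[16,17,13] mem=[1,0,2,0]
After op 13 (push 11): stack=[16,17,13,11] mem=[1,0,2,0]
After op 14 (RCL M2): stack=[16,17,13,11,2] mem=[1,0,2,0]
After op 15 (+): stack=[16,17,13,13] mem=[1,0,2,0]

Answer: [16, 17, 13, 13]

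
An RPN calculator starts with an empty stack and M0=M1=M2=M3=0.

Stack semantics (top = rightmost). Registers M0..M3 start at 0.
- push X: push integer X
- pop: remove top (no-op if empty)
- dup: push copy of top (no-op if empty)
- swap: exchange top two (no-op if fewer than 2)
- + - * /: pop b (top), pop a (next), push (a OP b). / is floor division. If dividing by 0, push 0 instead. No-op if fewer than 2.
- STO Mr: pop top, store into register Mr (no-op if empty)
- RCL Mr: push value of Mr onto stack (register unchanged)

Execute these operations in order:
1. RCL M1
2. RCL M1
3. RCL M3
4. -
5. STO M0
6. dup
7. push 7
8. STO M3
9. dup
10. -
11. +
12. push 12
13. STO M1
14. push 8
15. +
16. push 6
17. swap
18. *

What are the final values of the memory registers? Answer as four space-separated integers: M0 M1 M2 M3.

After op 1 (RCL M1): stack=[0] mem=[0,0,0,0]
After op 2 (RCL M1): stack=[0,0] mem=[0,0,0,0]
After op 3 (RCL M3): stack=[0,0,0] mem=[0,0,0,0]
After op 4 (-): stack=[0,0] mem=[0,0,0,0]
After op 5 (STO M0): stack=[0] mem=[0,0,0,0]
After op 6 (dup): stack=[0,0] mem=[0,0,0,0]
After op 7 (push 7): stack=[0,0,7] mem=[0,0,0,0]
After op 8 (STO M3): stack=[0,0] mem=[0,0,0,7]
After op 9 (dup): stack=[0,0,0] mem=[0,0,0,7]
After op 10 (-): stack=[0,0] mem=[0,0,0,7]
After op 11 (+): stack=[0] mem=[0,0,0,7]
After op 12 (push 12): stack=[0,12] mem=[0,0,0,7]
After op 13 (STO M1): stack=[0] mem=[0,12,0,7]
After op 14 (push 8): stack=[0,8] mem=[0,12,0,7]
After op 15 (+): stack=[8] mem=[0,12,0,7]
After op 16 (push 6): stack=[8,6] mem=[0,12,0,7]
After op 17 (swap): stack=[6,8] mem=[0,12,0,7]
After op 18 (*): stack=[48] mem=[0,12,0,7]

Answer: 0 12 0 7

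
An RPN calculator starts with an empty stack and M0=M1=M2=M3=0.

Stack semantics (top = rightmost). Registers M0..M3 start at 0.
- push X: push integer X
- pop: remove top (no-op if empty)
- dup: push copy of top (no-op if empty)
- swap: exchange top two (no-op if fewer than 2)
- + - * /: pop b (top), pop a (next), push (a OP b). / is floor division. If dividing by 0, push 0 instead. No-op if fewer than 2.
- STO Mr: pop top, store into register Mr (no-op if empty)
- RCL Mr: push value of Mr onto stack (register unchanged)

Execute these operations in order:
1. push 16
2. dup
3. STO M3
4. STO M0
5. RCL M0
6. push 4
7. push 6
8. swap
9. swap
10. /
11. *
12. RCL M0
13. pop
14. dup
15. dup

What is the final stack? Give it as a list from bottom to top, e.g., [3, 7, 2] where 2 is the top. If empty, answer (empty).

Answer: [0, 0, 0]

Derivation:
After op 1 (push 16): stack=[16] mem=[0,0,0,0]
After op 2 (dup): stack=[16,16] mem=[0,0,0,0]
After op 3 (STO M3): stack=[16] mem=[0,0,0,16]
After op 4 (STO M0): stack=[empty] mem=[16,0,0,16]
After op 5 (RCL M0): stack=[16] mem=[16,0,0,16]
After op 6 (push 4): stack=[16,4] mem=[16,0,0,16]
After op 7 (push 6): stack=[16,4,6] mem=[16,0,0,16]
After op 8 (swap): stack=[16,6,4] mem=[16,0,0,16]
After op 9 (swap): stack=[16,4,6] mem=[16,0,0,16]
After op 10 (/): stack=[16,0] mem=[16,0,0,16]
After op 11 (*): stack=[0] mem=[16,0,0,16]
After op 12 (RCL M0): stack=[0,16] mem=[16,0,0,16]
After op 13 (pop): stack=[0] mem=[16,0,0,16]
After op 14 (dup): stack=[0,0] mem=[16,0,0,16]
After op 15 (dup): stack=[0,0,0] mem=[16,0,0,16]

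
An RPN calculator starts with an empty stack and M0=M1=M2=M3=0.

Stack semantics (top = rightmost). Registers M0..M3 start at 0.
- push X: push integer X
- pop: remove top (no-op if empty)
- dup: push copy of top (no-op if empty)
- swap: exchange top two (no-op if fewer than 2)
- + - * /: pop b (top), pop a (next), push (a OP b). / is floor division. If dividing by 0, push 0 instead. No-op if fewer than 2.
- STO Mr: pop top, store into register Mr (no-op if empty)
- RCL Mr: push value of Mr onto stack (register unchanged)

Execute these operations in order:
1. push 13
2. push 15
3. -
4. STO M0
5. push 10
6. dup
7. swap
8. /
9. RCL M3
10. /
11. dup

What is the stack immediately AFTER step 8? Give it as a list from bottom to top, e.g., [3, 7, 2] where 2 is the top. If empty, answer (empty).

After op 1 (push 13): stack=[13] mem=[0,0,0,0]
After op 2 (push 15): stack=[13,15] mem=[0,0,0,0]
After op 3 (-): stack=[-2] mem=[0,0,0,0]
After op 4 (STO M0): stack=[empty] mem=[-2,0,0,0]
After op 5 (push 10): stack=[10] mem=[-2,0,0,0]
After op 6 (dup): stack=[10,10] mem=[-2,0,0,0]
After op 7 (swap): stack=[10,10] mem=[-2,0,0,0]
After op 8 (/): stack=[1] mem=[-2,0,0,0]

[1]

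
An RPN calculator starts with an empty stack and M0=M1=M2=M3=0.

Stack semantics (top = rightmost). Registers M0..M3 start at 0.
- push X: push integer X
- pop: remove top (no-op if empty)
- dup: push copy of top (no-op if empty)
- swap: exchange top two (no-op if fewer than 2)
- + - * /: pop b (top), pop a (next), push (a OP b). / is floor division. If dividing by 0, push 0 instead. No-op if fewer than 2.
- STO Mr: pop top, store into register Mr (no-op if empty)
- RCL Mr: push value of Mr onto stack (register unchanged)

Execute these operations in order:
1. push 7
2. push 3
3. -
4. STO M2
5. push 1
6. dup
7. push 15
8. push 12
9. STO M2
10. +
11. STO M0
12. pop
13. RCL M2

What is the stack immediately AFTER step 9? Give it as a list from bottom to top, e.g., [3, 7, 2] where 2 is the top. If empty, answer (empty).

After op 1 (push 7): stack=[7] mem=[0,0,0,0]
After op 2 (push 3): stack=[7,3] mem=[0,0,0,0]
After op 3 (-): stack=[4] mem=[0,0,0,0]
After op 4 (STO M2): stack=[empty] mem=[0,0,4,0]
After op 5 (push 1): stack=[1] mem=[0,0,4,0]
After op 6 (dup): stack=[1,1] mem=[0,0,4,0]
After op 7 (push 15): stack=[1,1,15] mem=[0,0,4,0]
After op 8 (push 12): stack=[1,1,15,12] mem=[0,0,4,0]
After op 9 (STO M2): stack=[1,1,15] mem=[0,0,12,0]

[1, 1, 15]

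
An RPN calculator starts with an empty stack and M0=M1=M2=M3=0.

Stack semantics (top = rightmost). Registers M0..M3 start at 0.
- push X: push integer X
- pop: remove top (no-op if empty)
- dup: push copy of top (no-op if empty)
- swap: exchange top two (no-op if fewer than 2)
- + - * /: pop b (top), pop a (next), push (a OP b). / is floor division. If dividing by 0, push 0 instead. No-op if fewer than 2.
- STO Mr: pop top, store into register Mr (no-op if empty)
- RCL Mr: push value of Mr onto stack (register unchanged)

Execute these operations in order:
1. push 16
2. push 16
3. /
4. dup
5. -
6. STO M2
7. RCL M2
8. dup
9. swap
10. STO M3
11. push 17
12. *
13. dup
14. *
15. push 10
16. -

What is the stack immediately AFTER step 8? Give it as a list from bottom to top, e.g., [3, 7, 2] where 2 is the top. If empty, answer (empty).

After op 1 (push 16): stack=[16] mem=[0,0,0,0]
After op 2 (push 16): stack=[16,16] mem=[0,0,0,0]
After op 3 (/): stack=[1] mem=[0,0,0,0]
After op 4 (dup): stack=[1,1] mem=[0,0,0,0]
After op 5 (-): stack=[0] mem=[0,0,0,0]
After op 6 (STO M2): stack=[empty] mem=[0,0,0,0]
After op 7 (RCL M2): stack=[0] mem=[0,0,0,0]
After op 8 (dup): stack=[0,0] mem=[0,0,0,0]

[0, 0]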